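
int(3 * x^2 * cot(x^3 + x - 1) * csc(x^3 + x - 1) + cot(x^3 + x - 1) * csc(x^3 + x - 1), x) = -csc(x^3 + x - 1) + C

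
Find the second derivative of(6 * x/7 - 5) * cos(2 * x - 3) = -24*x*cos(2*x - 3)/7 - 24*sin(2*x - 3)/7 + 20*cos(2*x - 3)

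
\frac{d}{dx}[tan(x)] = cos(x)^(-2)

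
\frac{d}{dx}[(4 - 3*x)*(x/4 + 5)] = -3*x/2 - 14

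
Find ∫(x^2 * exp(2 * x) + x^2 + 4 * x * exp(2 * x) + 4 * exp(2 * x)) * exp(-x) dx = 2*((x + 1)^2 + 1)*sinh(x) + C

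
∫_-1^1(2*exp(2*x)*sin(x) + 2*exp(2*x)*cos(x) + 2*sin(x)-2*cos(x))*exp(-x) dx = 0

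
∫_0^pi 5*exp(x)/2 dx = -5/2 + 5*exp(pi)/2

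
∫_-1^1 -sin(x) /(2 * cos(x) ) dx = 0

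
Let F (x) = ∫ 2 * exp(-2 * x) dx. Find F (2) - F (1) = -(E - exp(-1))*exp(-1) + (-exp(-2) + exp(2))*exp(-2)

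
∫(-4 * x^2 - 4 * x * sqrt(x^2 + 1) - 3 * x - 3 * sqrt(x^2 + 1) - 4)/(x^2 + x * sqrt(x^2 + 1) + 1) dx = -4*x - 3*log(x + sqrt(x^2 + 1)) + C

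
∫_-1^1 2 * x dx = 0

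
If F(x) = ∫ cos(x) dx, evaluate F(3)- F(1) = -sin(1) + sin(3)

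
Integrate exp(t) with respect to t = exp(t) + C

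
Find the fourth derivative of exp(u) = exp(u)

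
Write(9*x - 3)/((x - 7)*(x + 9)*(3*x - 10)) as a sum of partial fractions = -243/(407*(3*x - 10)) - 21/(148*(x + 9)) + 15/(44*(x - 7))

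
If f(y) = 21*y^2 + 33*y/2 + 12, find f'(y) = 42*y + 33/2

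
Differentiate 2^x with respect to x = 2^x*log(2)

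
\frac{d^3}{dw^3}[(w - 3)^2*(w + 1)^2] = 24*w - 24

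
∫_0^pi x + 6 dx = -16 + (pi/2 + 4)*(pi + 4)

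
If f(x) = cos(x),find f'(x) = -sin(x)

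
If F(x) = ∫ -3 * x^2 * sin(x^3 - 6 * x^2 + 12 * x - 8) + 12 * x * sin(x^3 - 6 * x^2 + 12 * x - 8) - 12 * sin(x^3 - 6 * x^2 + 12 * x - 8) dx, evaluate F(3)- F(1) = 0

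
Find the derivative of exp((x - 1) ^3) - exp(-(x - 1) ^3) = (3*x^2*exp(2*x^3 - 6*x^2 + 6*x - 2) + 3*x^2 - 6*x*exp(2*x^3 - 6*x^2 + 6*x - 2) - 6*x + 3*exp(2*x^3 - 6*x^2 + 6*x - 2) + 3)*exp(-x^3 + 3*x^2 - 3*x + 1)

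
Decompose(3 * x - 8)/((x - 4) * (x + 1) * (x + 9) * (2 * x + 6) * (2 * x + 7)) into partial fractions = 148/(825*(2*x + 7)) - 35/(13728*(x + 9)) - 17/(168*(x + 3)) + 11/(800*(x + 1)) + 2/(6825*(x - 4))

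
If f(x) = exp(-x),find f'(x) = -exp(-x)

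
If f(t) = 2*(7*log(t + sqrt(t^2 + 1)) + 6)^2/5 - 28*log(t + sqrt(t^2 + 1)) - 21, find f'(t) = (196*t*log(t + sqrt(t^2 + 1)) + 28*t + 196*sqrt(t^2 + 1)*log(t + sqrt(t^2 + 1)) + 28*sqrt(t^2 + 1))/(5*t^2 + 5*t*sqrt(t^2 + 1) + 5)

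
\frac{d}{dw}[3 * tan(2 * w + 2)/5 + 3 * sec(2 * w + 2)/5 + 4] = 6*tan(2*w + 2)^2/5 + 6*tan(2*w + 2)*sec(2*w + 2)/5 + 6/5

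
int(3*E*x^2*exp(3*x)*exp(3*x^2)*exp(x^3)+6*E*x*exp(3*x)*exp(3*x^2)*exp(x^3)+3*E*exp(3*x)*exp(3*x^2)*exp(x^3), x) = exp((x + 1)^3) + C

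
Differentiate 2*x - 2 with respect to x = 2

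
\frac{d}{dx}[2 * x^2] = 4*x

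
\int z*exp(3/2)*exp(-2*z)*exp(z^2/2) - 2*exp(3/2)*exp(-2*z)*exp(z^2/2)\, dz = exp((z - 2)^2/2 - 1/2) + C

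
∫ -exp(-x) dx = exp(-x) + C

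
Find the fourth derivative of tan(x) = 24*tan(x)^5 + 40*tan(x)^3 + 16*tan(x)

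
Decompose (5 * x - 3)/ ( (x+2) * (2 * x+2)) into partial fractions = 13/(2*(x + 2)) - 4/(x + 1)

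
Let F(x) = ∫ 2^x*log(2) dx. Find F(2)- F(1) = 2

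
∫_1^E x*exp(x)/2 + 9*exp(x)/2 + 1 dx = -9*E/2 - 9 + (2 + exp(E))*(E/2 + 4)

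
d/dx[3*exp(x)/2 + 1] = 3*exp(x)/2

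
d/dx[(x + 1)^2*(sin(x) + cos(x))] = -x^2*sin(x) + x^2*cos(x) + 4*x*cos(x) + sin(x) + 3*cos(x)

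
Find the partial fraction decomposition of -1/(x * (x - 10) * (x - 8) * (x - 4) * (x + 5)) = -1/(8775*(x + 5)) - 1/(864*(x - 4)) + 1/(832*(x - 8)) - 1/(1800*(x - 10)) + 1/(1600*x)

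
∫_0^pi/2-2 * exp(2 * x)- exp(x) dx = -(1 + exp(pi/2))^2 + 3 + exp(pi/2)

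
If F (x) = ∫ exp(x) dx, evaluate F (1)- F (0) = -1 + E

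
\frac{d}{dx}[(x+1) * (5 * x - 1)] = 10*x + 4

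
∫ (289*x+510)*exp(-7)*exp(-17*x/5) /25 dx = (-17*x - 35)*exp(-17*x/5 - 7)/5 + C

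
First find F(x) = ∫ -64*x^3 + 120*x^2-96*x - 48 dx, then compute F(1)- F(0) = -72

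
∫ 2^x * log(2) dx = 2^x + C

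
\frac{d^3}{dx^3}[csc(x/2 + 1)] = -3*cot(x/2 + 1)^3*csc(x/2 + 1)/4 - 5*cot(x/2 + 1)*csc(x/2 + 1)/8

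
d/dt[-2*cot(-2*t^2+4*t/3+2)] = 8*(1/3 - t)/sin(-2*t^2 + 4*t/3 + 2)^2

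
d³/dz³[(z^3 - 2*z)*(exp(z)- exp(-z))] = (z^3*exp(2*z) + z^3 + 9*z^2*exp(2*z) - 9*z^2 + 16*z*exp(2*z) + 16*z)*exp(-z)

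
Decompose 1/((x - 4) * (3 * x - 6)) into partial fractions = -1/(6*(x - 2)) + 1/(6*(x - 4))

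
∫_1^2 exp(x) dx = -E + exp(2)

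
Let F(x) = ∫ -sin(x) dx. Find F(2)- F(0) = -1 + cos(2)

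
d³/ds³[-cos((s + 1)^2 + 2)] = -8*s^3*sin(s^2 + 2*s + 3) - 24*s^2*sin(s^2 + 2*s + 3) - 24*s*sin(s^2 + 2*s + 3) + 12*s*cos(s^2 + 2*s + 3) - 8*sin(s^2 + 2*s + 3) + 12*cos(s^2 + 2*s + 3)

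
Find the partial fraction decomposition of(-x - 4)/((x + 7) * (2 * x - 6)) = -3/(20*(x + 7)) - 7/(20*(x - 3))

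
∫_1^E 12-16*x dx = -8*exp(2) - 4 + 12*E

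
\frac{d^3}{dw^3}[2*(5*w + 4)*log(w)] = (16 - 10*w)/w^3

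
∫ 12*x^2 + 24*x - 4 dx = 4*x^3 + 12*x^2 - 4*x + C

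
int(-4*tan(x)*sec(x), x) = -4*sec(x) + C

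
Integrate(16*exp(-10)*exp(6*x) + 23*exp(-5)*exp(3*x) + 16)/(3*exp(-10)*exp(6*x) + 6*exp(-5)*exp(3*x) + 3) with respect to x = ((16*x + 21)*(exp(3*x - 5) + 1) + 3)/(3*(exp(3*x - 5) + 1)) + C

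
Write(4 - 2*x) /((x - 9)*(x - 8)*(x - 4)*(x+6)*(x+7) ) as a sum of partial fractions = 3/(440*(x + 7)) - 4/(525*(x + 6)) - 1/(550*(x - 4)) + 1/(70*(x - 8)) - 7/(600*(x - 9))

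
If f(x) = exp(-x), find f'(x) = -exp(-x)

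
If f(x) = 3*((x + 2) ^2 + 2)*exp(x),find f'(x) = 3*x^2*exp(x) + 18*x*exp(x) + 30*exp(x)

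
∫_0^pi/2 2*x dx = pi^2/4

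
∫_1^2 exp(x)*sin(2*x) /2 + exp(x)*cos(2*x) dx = E*(E*sin(4) - sin(2))/2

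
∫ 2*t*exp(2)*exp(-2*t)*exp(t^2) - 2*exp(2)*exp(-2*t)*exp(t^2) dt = exp(t^2 - 2*t + 2) + C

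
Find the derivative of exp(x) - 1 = exp(x)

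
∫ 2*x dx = x^2 + C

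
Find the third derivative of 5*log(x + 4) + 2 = 10/(x^3 + 12*x^2 + 48*x + 64)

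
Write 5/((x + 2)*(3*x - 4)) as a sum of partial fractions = 3/(2*(3*x - 4)) - 1/(2*(x + 2))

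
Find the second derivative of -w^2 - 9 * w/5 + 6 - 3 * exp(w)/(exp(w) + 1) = (-2*exp(3*w) - 3*exp(2*w) - 9*exp(w) - 2)/(exp(3*w) + 3*exp(2*w) + 3*exp(w) + 1)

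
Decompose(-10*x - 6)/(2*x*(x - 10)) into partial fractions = -53/(10*(x - 10)) + 3/(10*x)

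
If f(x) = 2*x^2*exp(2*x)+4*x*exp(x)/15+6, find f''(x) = 8*x^2*exp(2*x) + 16*x*exp(2*x) + 4*x*exp(x)/15 + 4*exp(2*x) + 8*exp(x)/15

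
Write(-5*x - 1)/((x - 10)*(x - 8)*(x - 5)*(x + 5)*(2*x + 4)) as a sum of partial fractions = 2/(975*(x + 5)) - 1/(560*(x + 2)) - 13/(1050*(x - 5)) + 41/(1560*(x - 8)) - 17/(1200*(x - 10))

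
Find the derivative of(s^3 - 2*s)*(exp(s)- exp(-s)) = (s^3*exp(2*s) + s^3 + 3*s^2*exp(2*s) - 3*s^2 - 2*s*exp(2*s) - 2*s - 2*exp(2*s) + 2)*exp(-s)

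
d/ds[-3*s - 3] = -3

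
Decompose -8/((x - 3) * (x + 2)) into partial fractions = 8/(5*(x + 2)) - 8/(5*(x - 3))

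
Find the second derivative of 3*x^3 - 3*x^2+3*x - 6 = 18*x - 6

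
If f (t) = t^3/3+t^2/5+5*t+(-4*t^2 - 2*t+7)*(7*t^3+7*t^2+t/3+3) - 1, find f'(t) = -140*t^4 - 168*t^3 + 102*t^2 + 1096*t/15 + 4/3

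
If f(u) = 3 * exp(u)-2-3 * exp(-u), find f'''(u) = (3*exp(2*u) + 3)*exp(-u)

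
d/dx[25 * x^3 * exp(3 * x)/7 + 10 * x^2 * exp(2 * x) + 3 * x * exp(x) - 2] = 75*x^3*exp(3*x)/7 + 75*x^2*exp(3*x)/7 + 20*x^2*exp(2*x) + 20*x*exp(2*x) + 3*x*exp(x) + 3*exp(x)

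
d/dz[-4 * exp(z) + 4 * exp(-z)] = (-4*exp(2*z) - 4)*exp(-z)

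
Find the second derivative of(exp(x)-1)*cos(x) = -2*exp(x)*sin(x) + cos(x)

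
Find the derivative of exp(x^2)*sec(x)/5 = (2*x + sin(x)/cos(x))*exp(x^2)/(5*cos(x))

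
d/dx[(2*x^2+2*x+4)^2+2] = 16*x^3 + 24*x^2 + 40*x + 16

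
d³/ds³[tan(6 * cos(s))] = 6*(-216*(-1 + cos(6*cos(s))^(-2))^2*sin(s)^2 + 216*sin(s)^2 - 288*sin(s)^2/cos(6*cos(s))^2 + 36*sin(6*cos(s))*cos(s)/cos(6*cos(s))^3 + cos(6*cos(s))^(-2))*sin(s)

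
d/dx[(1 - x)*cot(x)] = x/sin(x)^2 - 1/tan(x) - 1/sin(x)^2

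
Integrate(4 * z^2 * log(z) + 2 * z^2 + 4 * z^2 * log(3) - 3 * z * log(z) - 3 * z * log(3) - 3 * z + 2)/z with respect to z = (2*z^2 - 3*z + 2)*log(3*z) + C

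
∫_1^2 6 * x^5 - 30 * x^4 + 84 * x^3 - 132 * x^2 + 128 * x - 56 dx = 20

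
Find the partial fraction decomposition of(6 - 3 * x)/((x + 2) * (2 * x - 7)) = -9/(11*(2*x - 7)) - 12/(11*(x + 2))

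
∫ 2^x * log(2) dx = 2^x + C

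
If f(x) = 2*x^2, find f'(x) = 4*x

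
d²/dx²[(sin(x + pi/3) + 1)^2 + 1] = -sqrt(3)*sin(2*x) - 2*sin(x + pi/3) - cos(2*x)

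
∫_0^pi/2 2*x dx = pi^2/4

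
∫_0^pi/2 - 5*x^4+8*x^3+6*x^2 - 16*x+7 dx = (-1 + pi/2)^3*(-pi^2/4 - pi/2 + 2) + 2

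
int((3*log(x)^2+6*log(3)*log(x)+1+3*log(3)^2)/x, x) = log(3*x)^3 + log(3*x) + C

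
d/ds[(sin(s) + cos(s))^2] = 2*cos(2*s)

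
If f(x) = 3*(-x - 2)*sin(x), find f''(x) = 3*x*sin(x) + 6*sin(x) - 6*cos(x)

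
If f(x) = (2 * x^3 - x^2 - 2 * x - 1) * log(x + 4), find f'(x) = (6*x^3*log(x + 4) + 2*x^3 + 22*x^2*log(x + 4) - x^2 - 10*x*log(x + 4) - 2*x - 8*log(x + 4) - 1)/(x + 4)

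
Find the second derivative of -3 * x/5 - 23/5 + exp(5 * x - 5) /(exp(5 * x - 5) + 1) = (25*exp(5*x - 5) - 25*exp(10*x - 10))/(exp(-15)*exp(15*x) + 3*exp(-10)*exp(10*x) + 3*exp(-5)*exp(5*x) + 1)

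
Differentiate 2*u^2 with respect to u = 4*u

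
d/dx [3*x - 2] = 3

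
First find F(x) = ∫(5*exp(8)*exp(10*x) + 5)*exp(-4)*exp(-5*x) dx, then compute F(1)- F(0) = -exp(4) - exp(-9) + exp(-4) + exp(9)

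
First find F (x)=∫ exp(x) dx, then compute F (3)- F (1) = -E + exp(3)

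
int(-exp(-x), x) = exp(-x) + C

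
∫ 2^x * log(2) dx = 2^x + C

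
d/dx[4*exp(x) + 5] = 4*exp(x)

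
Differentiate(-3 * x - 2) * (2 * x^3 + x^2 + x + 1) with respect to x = -24*x^3 - 21*x^2 - 10*x - 5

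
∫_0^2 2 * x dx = 4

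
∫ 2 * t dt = t^2 + C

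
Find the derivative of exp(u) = exp(u)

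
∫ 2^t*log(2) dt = 2^t + C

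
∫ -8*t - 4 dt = -4*t^2 - 4*t + C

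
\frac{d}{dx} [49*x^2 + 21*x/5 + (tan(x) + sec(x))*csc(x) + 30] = 98*x + tan(x)^2*csc(x) + csc(x) + 21/5 + cos(x)^(-2) - 1/sin(x) - 1/sin(x)^2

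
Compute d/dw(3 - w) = -1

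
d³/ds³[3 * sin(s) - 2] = -3*cos(s)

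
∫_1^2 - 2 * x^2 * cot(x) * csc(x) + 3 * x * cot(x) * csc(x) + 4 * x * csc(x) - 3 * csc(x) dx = csc(1) + 2*csc(2)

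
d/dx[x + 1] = 1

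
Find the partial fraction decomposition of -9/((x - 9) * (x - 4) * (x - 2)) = -9/(14*(x - 2)) + 9/(10*(x - 4)) - 9/(35*(x - 9))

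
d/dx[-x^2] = -2*x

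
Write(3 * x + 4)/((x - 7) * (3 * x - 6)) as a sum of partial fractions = -2/(3*(x - 2)) + 5/(3*(x - 7))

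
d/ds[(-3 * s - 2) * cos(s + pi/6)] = 3*s*sin(s + pi/6) + 2*sin(s + pi/6) - 3*cos(s + pi/6)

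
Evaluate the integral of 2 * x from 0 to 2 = 4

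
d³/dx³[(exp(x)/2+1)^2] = 2*exp(2*x) + exp(x)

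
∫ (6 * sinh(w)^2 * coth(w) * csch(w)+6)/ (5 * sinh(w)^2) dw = -6/(5*tanh(w)) - 6/(5*sinh(w)) + C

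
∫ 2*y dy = y^2 + C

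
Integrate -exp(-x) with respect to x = exp(-x) + C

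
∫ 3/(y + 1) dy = 3*log(y + 1) + C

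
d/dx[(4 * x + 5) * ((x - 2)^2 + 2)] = 12*x^2 - 22*x + 4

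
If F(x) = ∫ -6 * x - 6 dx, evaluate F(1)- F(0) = -9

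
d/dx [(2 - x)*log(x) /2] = (-x*log(x) - x + 2)/(2*x)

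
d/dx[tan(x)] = cos(x)^(-2)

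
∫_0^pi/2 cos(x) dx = 1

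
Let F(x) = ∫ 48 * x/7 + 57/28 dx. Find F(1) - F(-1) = 57/14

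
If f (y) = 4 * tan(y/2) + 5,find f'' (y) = 2*sin(y/2)/cos(y/2)^3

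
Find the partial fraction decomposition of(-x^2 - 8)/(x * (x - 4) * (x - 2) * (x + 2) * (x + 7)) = -19/(1155*(x + 7)) + 1/(20*(x + 2)) + 1/(12*(x - 2)) - 1/(22*(x - 4)) - 1/(14*x)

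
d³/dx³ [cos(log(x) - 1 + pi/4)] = sqrt(2)*(-2*sin(log(x) - 1) + cos(log(x) - 1))/x^3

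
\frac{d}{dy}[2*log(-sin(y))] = 2/tan(y)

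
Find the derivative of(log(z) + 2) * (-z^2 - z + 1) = (-2*z^2*log(z) - 5*z^2 - z*log(z) - 3*z + 1)/z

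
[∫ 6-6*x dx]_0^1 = 3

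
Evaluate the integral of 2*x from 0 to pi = pi^2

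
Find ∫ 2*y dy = y^2 + C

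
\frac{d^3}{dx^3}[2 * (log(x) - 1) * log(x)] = (8*log(x) - 16)/x^3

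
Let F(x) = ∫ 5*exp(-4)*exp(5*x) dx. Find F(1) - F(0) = E - exp(-4)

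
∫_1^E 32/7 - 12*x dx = -6*exp(2) + 10/7 + 32*E/7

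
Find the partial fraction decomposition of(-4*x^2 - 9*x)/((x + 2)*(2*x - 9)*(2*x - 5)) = 95/(36*(2*x - 5)) - 243/(52*(2*x - 9)) + 2/(117*(x + 2))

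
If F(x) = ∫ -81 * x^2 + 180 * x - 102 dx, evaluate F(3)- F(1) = -186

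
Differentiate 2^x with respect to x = 2^x*log(2)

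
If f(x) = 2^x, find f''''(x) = 2^x*log(2)^4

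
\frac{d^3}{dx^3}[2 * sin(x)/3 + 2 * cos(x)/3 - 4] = 2*sin(x)/3 - 2*cos(x)/3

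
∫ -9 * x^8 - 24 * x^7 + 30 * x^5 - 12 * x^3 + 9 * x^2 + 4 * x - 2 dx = -x^9 - 3*x^8 + 5*x^6 - 3*x^4 + 3*x^3 + 2*x^2 - 2*x + C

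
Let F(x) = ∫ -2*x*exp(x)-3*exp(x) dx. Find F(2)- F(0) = 1 - 5*exp(2)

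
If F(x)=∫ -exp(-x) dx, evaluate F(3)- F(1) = -exp(-1) + exp(-3)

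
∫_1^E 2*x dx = -1 + exp(2)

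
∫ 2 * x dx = x^2 + C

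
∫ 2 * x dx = x^2 + C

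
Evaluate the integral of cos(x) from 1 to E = -sin(1) + sin(E)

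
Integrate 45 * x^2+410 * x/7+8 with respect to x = 15*x^3 + 205*x^2/7 + 8*x + C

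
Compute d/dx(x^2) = 2*x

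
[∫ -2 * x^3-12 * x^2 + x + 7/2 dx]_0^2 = -31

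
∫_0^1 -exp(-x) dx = -1 + exp(-1)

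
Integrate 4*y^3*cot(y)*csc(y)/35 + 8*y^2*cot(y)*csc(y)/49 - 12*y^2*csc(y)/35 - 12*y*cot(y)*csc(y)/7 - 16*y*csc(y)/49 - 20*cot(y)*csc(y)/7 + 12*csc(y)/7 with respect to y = 4*(-7*y^3 - 10*y^2 + 105*y + 175)*csc(y)/245 + C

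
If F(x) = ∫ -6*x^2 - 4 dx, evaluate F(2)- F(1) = -18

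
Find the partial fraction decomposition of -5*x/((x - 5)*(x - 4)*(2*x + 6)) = 15/(112*(x + 3)) + 10/(7*(x - 4)) - 25/(16*(x - 5))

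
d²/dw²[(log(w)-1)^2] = (4 - 2*log(w))/w^2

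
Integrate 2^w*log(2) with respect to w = 2^w + C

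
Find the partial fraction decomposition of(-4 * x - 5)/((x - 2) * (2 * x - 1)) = 14/(3*(2*x - 1)) - 13/(3*(x - 2))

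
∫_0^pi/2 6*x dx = 3*pi^2/4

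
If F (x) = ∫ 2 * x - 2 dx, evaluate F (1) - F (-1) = -4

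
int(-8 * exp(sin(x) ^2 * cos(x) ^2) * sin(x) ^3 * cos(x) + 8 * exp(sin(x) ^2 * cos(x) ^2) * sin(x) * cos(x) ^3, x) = 4*exp(1/8 - cos(4*x)/8) + C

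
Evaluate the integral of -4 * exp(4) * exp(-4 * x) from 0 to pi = -exp(4) + exp(4 - 4*pi)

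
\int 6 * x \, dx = 3*x^2 + C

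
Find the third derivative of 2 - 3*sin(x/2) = 3*cos(x/2)/8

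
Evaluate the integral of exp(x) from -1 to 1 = E - exp(-1)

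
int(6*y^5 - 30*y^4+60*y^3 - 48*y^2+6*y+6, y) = y^6 - 6*y^5 + 15*y^4 - 16*y^3 + 3*y^2 + 6*y + C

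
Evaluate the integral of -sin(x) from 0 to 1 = -1 + cos(1)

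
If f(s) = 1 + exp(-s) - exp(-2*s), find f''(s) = (exp(s) - 4)*exp(-2*s)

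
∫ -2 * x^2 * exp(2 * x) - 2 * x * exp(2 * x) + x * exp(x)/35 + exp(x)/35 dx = x*(-35*x*exp(x) + 1)*exp(x)/35 + C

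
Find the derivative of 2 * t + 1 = 2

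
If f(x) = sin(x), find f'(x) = cos(x)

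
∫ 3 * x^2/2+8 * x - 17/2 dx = x^3/2 + 4*x^2 - 17*x/2 + C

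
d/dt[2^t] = 2^t*log(2)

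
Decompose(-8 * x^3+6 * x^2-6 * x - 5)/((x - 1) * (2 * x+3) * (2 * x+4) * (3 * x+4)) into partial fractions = -881/(28*(3*x + 4)) + 178/(5*(2*x + 3)) - 95/(12*(x + 2)) - 13/(210*(x - 1))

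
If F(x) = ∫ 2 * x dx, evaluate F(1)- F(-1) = 0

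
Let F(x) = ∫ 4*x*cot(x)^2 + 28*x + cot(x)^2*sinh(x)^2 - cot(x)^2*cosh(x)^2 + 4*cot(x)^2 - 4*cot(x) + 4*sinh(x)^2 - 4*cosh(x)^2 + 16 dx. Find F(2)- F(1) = 7*cot(1) - 11*cot(2) + 45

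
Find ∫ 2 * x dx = x^2 + C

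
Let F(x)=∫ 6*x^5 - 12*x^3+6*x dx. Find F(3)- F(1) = 512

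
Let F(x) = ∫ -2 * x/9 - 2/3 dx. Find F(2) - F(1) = -1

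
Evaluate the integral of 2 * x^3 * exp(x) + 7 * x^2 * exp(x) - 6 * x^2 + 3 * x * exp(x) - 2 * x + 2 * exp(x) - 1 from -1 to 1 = -6 + exp(-1) + 5*E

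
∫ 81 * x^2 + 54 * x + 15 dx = 27*x^3 + 27*x^2 + 15*x + C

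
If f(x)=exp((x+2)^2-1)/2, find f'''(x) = 4*x^3*exp(x^2 + 4*x + 3) + 24*x^2*exp(x^2 + 4*x + 3) + 54*x*exp(x^2 + 4*x + 3) + 44*exp(x^2 + 4*x + 3)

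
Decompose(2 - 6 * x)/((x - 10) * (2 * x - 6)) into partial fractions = 8/(7*(x - 3)) - 29/(7*(x - 10))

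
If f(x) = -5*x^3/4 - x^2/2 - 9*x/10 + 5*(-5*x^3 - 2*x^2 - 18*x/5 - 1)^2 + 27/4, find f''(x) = 3750*x^4 + 2000*x^3 + 2400*x^2 + 1449*x/2 + 843/5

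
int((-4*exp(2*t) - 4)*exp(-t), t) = -8*sinh(t) + C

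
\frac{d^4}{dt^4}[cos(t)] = cos(t)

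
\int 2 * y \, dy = y^2 + C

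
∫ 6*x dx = 3*x^2 + C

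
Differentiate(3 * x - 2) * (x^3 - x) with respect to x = 12*x^3 - 6*x^2 - 6*x + 2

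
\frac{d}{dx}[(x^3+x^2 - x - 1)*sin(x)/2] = x^3*cos(x)/2 + 3*x^2*sin(x)/2 + x^2*cos(x)/2 + x*sin(x) - x*cos(x)/2 - sin(x)/2 - cos(x)/2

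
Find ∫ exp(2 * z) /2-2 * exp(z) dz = (exp(z) - 4)^2/4 + C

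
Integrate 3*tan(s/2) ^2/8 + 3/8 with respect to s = 3*tan(s/2)/4 + C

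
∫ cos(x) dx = sin(x) + C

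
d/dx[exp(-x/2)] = -exp(-x/2)/2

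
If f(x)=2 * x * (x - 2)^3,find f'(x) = 8*x^3 - 36*x^2 + 48*x - 16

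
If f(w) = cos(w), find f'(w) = -sin(w)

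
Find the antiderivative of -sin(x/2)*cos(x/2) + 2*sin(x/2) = (cos(x/2) - 2)^2 + C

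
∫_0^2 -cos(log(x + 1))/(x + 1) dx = -sin(log(3))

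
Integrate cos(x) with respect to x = sin(x) + C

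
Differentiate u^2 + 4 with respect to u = 2*u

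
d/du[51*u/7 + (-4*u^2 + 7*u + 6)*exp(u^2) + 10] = -8*u^3*exp(u^2) + 14*u^2*exp(u^2) + 4*u*exp(u^2) + 7*exp(u^2) + 51/7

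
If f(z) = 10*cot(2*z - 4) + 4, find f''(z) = 80*cos(2*z - 4)/sin(2*z - 4)^3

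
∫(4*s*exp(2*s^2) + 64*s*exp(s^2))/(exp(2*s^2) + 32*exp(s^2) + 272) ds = log((exp(s^2) + 16)^2/16 + 1) + C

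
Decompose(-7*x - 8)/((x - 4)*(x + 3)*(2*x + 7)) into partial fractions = 22/(5*(2*x + 7)) - 13/(7*(x + 3)) - 12/(35*(x - 4))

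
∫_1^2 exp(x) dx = -E + exp(2)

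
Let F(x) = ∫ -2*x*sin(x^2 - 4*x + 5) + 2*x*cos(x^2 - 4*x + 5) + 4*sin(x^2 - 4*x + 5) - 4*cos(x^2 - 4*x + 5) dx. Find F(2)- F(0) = -cos(5) + cos(1) + sin(1) - sin(5)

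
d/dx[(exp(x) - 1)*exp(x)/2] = exp(2*x) - exp(x)/2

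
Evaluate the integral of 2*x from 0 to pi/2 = pi^2/4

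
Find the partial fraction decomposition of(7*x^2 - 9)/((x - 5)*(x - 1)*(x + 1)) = -1/(6*(x + 1)) + 1/(4*(x - 1)) + 83/(12*(x - 5))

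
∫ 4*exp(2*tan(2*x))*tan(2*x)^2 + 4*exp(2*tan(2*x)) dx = exp(2*tan(2*x)) + C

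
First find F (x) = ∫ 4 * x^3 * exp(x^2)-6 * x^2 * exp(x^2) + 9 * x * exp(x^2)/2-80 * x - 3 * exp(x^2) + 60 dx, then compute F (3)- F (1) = -200 + 3*E/4 + 37*exp(9)/4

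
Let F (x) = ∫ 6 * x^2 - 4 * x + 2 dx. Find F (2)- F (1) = 10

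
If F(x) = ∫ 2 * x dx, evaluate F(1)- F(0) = 1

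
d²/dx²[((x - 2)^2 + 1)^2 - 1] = 12*x^2 - 48*x + 52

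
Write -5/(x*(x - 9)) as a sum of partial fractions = -5/(9*(x - 9)) + 5/(9*x)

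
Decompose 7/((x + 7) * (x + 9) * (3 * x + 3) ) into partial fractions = 7/(48*(x + 9)) - 7/(36*(x + 7)) + 7/(144*(x + 1))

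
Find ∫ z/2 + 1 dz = z^2/4 + z + C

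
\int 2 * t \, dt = t^2 + C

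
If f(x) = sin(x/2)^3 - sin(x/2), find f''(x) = sin(x/2)/16 + 9*sin(3*x/2)/16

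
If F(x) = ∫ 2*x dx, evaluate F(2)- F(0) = 4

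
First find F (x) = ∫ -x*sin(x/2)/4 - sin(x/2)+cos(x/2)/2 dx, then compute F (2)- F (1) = -5*cos(1/2)/2 + 3*cos(1)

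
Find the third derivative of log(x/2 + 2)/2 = 1/(x^3 + 12*x^2 + 48*x + 64)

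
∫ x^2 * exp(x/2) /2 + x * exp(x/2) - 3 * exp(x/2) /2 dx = (x - 1)^2*exp(x/2) + C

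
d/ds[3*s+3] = 3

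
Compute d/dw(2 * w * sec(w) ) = 2*w*tan(w)*sec(w) + 2*sec(w)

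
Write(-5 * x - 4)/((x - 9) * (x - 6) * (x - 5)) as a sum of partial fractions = -29/(4*(x - 5)) + 34/(3*(x - 6)) - 49/(12*(x - 9))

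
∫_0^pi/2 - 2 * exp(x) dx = 2 - 2*exp(pi/2)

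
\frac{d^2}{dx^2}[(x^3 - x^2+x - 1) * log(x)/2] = (6*x^3*log(x) + 5*x^3 - 2*x^2*log(x) - 3*x^2 + x + 1)/(2*x^2)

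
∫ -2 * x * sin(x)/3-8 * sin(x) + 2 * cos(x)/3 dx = (2*x/3 + 8)*cos(x) + C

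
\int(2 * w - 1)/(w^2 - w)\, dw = log(w*(w - 1)) + C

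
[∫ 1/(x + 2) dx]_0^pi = -log(2) + log(2 + pi)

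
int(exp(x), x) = exp(x) + C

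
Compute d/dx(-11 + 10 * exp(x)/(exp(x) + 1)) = 10*exp(x)/(exp(2*x) + 2*exp(x) + 1)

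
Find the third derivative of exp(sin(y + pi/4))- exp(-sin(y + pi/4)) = (-3*exp(2*sin(y + pi/4))*sin(y + pi/4)*cos(y + pi/4) + exp(2*sin(y + pi/4))*cos(y + pi/4)^3 - exp(2*sin(y + pi/4))*cos(y + pi/4) + 3*cos(2*y)/2 + cos(y + pi/4)^3 - cos(y + pi/4))*exp(-sin(y + pi/4))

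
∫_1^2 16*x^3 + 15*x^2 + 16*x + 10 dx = 129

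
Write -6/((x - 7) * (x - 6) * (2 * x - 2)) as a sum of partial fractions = -1/(10*(x - 1)) + 3/(5*(x - 6)) - 1/(2*(x - 7))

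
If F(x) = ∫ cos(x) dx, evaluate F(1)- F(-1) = 2*sin(1)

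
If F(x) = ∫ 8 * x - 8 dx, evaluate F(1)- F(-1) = -16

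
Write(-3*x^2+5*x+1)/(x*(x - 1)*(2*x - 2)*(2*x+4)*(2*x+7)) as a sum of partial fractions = -71/(567*(2*x + 7)) + 7/(72*(x + 2)) - 17/(324*(x - 1)) + 1/(36*(x - 1)^2) + 1/(56*x)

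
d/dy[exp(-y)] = -exp(-y)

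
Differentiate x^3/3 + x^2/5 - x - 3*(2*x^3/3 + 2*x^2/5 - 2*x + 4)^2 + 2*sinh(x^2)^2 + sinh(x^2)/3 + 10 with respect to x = -8*x^5 - 8*x^4 + 752*x^3/25 - 163*x^2/5 + 4*x*sinh(2*x^2) + 2*x*cosh(x^2)/3 - 214*x/5 + 47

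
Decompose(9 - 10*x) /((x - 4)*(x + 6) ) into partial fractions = -69/(10*(x + 6)) - 31/(10*(x - 4))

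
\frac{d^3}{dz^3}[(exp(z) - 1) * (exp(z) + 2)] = 8*exp(2*z) + exp(z)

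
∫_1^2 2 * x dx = 3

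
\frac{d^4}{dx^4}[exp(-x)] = exp(-x)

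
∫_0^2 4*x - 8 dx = -8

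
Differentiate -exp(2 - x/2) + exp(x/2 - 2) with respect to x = (exp(x - 4) + 1)*exp(2 - x/2)/2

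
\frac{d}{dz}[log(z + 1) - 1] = 1/(z + 1)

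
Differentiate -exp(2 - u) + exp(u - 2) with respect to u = (exp(2*u - 4) + 1)*exp(2 - u)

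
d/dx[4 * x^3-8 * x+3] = 12*x^2 - 8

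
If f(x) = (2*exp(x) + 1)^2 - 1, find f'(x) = 8*exp(2*x) + 4*exp(x)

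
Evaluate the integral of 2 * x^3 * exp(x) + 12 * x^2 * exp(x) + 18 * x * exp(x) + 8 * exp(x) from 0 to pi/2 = -2 + 2*(1 + pi/2)^3*exp(pi/2)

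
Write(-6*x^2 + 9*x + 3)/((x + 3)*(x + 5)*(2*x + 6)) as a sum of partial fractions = -24/(x + 5) + 21/(x + 3) - 39/(2*(x + 3)^2)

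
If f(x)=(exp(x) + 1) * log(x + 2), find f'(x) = (x*exp(x)*log(x + 2) + 2*exp(x)*log(x + 2) + exp(x) + 1)/(x + 2)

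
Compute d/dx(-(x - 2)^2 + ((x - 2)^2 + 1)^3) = 6*x^5 - 60*x^4 + 252*x^3 - 552*x^2 + 628*x - 296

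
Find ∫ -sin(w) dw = cos(w) + C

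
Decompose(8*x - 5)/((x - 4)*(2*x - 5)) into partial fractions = -10/(2*x - 5) + 9/(x - 4)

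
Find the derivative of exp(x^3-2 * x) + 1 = 3*x^2*exp(x^3 - 2*x) - 2*exp(x^3 - 2*x)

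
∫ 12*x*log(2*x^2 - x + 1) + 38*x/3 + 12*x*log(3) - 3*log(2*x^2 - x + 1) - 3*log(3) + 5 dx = 2*x + (x + 9)^2/3 + 3*(2*x^2 - x + 1)*log(6*x^2 - 3*x + 3) + C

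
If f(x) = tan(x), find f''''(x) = 24*tan(x)^5 + 40*tan(x)^3 + 16*tan(x)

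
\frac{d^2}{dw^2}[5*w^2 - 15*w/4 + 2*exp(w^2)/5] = 8*w^2*exp(w^2)/5 + 4*exp(w^2)/5 + 10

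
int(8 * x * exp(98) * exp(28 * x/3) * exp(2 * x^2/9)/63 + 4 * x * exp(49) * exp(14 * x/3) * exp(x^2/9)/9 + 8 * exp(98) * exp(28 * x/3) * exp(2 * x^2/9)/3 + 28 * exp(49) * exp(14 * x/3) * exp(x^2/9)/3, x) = 2*(exp((x + 21)^2/9) + 7)*exp((x + 21)^2/9)/7 + C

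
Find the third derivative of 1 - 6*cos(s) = -6*sin(s)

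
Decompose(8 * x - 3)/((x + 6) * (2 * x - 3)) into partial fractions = 6/(5*(2*x - 3)) + 17/(5*(x + 6))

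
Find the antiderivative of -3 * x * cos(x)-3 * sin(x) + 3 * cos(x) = (3 - 3*x)*sin(x) + C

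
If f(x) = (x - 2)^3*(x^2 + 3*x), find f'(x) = 5*x^4 - 12*x^3 - 18*x^2 + 56*x - 24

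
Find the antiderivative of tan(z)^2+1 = tan(z) + C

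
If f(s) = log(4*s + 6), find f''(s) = -4/(4*s^2 + 12*s + 9)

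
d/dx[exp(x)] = exp(x)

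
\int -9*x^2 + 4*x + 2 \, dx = -3*x^3 + 2*x^2 + 2*x + C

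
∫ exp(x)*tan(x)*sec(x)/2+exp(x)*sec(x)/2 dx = exp(x)*sec(x)/2 + C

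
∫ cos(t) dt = sin(t) + C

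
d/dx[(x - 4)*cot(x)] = -x/sin(x)^2 + 1/tan(x) + 4/sin(x)^2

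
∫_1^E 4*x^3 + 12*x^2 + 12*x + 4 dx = -16 + (1 + E)^4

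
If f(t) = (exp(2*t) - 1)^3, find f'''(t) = 216*exp(6*t) - 192*exp(4*t) + 24*exp(2*t)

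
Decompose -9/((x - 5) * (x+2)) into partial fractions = 9/(7*(x + 2)) - 9/(7*(x - 5))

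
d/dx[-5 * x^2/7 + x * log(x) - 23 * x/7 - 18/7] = -10*x/7 + log(x) - 16/7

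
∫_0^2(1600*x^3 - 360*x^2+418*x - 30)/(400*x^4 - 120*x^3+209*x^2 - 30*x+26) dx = -log(26) + log(6242)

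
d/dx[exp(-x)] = -exp(-x)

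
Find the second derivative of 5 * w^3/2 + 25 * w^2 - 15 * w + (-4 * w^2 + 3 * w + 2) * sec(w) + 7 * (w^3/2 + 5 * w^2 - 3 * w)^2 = 105*w^4/2 + 700*w^3 - 8*w^2*tan(w)^2*sec(w) - 4*w^2*sec(w) + 1848*w^2 + 6*w*tan(w)^2*sec(w) - 16*w*tan(w)*sec(w) + 3*w*sec(w) - 1245*w + 4*tan(w)^2*sec(w) + 6*tan(w)*sec(w) - 6*sec(w) + 176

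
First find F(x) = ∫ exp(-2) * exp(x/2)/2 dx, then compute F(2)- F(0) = -exp(-2) + exp(-1)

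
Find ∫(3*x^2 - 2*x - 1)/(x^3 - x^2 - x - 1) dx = log(2*x^3 - 2*x^2 - 2*x - 2) + C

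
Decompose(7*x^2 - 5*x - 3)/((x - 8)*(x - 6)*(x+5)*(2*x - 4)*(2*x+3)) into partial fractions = -54/(4655*(2*x + 3)) + 197/(14014*(x + 5)) + 5/(784*(x - 2)) - 73/(880*(x - 6)) + 135/(1976*(x - 8))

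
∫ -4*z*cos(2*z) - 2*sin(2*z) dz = -2*z*sin(2*z) + C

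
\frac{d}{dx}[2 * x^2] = 4*x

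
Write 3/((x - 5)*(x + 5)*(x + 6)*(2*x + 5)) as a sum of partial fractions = -8/(175*(2*x + 5)) - 3/(77*(x + 6)) + 3/(50*(x + 5)) + 1/(550*(x - 5))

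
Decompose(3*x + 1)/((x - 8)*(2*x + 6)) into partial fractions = 4/(11*(x + 3)) + 25/(22*(x - 8))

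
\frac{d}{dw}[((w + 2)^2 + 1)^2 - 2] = 4*w^3 + 24*w^2 + 52*w + 40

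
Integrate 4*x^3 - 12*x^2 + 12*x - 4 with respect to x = x^4 - 4*x^3 + 6*x^2 - 4*x + C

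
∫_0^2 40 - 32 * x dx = 16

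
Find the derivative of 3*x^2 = 6*x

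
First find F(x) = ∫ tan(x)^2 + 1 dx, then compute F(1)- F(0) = tan(1)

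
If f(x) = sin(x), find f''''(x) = sin(x)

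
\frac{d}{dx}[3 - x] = -1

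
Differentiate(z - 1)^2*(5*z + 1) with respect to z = 15*z^2 - 18*z + 3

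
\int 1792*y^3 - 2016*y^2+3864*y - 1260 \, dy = 448*y^4 - 672*y^3 + 1932*y^2 - 1260*y + C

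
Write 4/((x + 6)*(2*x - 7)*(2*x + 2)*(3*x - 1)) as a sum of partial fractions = -27/(722*(3*x - 1)) + 16/(3249*(2*x - 7)) - 2/(1805*(x + 6)) + 1/(90*(x + 1))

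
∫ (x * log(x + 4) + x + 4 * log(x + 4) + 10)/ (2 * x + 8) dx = (x + 10)*log(x + 4)/2 + C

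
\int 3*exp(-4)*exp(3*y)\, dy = exp(3*y - 4) + C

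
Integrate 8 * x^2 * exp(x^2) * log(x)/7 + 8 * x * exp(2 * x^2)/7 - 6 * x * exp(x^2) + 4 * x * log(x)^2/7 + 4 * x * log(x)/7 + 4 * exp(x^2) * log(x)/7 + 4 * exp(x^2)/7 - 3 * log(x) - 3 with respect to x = -3*x*log(x) + 2*(x*log(x) + exp(x^2))^2/7 - 3*exp(x^2) + C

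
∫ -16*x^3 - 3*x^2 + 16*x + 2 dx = -4*x^4 - x^3 + 8*x^2 + 2*x + C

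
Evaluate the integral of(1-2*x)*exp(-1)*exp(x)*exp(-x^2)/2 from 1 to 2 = -exp(-1)/2 + exp(-3)/2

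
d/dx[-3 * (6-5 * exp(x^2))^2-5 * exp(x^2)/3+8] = -300*x*exp(2*x^2) + 1070*x*exp(x^2)/3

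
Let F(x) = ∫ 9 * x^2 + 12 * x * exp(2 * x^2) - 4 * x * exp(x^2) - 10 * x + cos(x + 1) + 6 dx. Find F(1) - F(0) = -2*E - sin(1) + sin(2) + 3 + 3*exp(2)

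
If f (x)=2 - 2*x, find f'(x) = -2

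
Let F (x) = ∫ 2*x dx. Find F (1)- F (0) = 1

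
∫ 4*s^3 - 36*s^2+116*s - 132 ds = s^4 - 12*s^3 + 58*s^2 - 132*s + C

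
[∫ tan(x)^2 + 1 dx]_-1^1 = 2*tan(1)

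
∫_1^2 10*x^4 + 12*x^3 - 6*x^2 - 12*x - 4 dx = 71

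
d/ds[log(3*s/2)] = 1/s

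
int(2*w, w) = w^2 + C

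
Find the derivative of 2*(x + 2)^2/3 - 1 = 4*x/3 + 8/3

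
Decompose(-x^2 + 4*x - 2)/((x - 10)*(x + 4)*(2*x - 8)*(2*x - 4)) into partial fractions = 17/(1344*(x + 4)) + 1/(192*(x - 2)) + 1/(192*(x - 4)) - 31/(1344*(x - 10))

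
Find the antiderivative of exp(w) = exp(w) + C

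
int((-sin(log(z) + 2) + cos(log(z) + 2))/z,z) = sqrt(2)*sin(log(z) + pi/4 + 2) + C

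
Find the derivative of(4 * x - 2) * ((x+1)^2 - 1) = 12*x^2 + 12*x - 4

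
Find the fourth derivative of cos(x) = cos(x)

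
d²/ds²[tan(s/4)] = sin(s/4)/(8*cos(s/4)^3)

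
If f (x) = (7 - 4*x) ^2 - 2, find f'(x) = 32*x - 56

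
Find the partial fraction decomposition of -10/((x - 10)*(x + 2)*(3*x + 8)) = -45/(38*(3*x + 8)) + 5/(12*(x + 2)) - 5/(228*(x - 10))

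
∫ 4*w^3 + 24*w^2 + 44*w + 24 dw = w^4 + 8*w^3 + 22*w^2 + 24*w + C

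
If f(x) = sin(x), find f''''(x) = sin(x)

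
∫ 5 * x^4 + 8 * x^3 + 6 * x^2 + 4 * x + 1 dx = x^5 + 2*x^4 + 2*x^3 + 2*x^2 + x + C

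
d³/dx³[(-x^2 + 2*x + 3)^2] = 24*x - 24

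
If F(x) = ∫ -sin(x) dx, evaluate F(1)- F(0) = -1 + cos(1)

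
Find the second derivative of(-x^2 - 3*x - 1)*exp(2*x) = -4*x^2*exp(2*x) - 20*x*exp(2*x) - 18*exp(2*x)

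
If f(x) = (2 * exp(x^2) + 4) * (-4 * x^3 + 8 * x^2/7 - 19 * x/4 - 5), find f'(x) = -16*x^4*exp(x^2) + 32*x^3*exp(x^2)/7 - 43*x^2*exp(x^2) - 48*x^2 - 108*x*exp(x^2)/7 + 64*x/7 - 19*exp(x^2)/2 - 19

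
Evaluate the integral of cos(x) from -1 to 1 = 2*sin(1)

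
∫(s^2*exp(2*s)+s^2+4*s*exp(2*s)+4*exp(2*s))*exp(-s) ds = 2*((s + 1)^2 + 1)*sinh(s) + C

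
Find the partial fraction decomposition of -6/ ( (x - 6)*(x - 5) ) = 6/(x - 5) - 6/(x - 6)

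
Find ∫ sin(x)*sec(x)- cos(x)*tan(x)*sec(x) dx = 0 + C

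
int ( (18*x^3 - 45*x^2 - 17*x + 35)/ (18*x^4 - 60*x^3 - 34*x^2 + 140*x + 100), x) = log((-3*x^2 + 5*x + 7)^2 + 1)/4 + C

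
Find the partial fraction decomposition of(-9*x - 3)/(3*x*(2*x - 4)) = -7/(4*(x - 2)) + 1/(4*x)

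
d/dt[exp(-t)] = -exp(-t)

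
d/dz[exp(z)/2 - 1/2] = exp(z)/2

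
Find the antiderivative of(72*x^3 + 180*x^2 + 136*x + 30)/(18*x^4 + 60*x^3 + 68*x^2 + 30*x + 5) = log((6*x^2 + 10*x + 3)^2 + 1) + C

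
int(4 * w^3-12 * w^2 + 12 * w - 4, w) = w^4 - 4*w^3 + 6*w^2 - 4*w + C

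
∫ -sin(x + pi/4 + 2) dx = cos(x + pi/4 + 2) + C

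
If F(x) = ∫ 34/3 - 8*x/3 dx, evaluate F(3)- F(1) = 12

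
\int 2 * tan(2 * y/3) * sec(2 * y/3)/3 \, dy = sec(2*y/3) + C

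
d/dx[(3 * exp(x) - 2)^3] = 81*exp(3*x) - 108*exp(2*x) + 36*exp(x)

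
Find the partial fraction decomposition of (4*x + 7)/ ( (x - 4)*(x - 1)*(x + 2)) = -1/(18*(x + 2)) - 11/(9*(x - 1)) + 23/(18*(x - 4))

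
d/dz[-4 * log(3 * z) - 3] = -4/z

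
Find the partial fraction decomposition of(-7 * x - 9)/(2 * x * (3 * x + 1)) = 10/(3*x + 1) - 9/(2*x)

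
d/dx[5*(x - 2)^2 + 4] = 10*x - 20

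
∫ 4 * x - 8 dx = 2*x^2 - 8*x + C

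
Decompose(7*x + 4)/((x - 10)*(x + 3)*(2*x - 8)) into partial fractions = -17/(182*(x + 3)) - 8/(21*(x - 4)) + 37/(78*(x - 10))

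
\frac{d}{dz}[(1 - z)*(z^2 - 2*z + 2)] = -3*z^2 + 6*z - 4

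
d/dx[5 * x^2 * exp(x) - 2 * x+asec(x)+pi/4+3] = (5*x^4*sqrt(1 - 1/x^2)*exp(x) + 10*x^3*sqrt(1 - 1/x^2)*exp(x) - 2*x^2*sqrt(1 - 1/x^2) + 1)/(x^2*sqrt(1 - 1/x^2))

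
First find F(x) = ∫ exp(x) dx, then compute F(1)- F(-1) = E - exp(-1)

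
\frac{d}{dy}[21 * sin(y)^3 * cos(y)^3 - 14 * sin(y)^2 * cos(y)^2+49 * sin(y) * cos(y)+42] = -63*(1 - cos(2*y))^2*cos(2*y)/4 - 7*sin(4*y) + 161*cos(2*y)/2 - 63*cos(4*y)/4 - 63/4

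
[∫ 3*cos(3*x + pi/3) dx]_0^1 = -sqrt(3)/2 + sin(pi/3 + 3)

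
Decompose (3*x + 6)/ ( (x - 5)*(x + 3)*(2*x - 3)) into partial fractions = -2/(3*(2*x - 3)) - 1/(24*(x + 3)) + 3/(8*(x - 5))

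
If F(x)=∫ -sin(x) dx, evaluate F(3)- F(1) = cos(3) - cos(1)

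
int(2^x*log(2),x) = 2^x + C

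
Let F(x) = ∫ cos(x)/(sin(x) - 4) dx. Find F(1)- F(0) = -log(4) + log(4 - sin(1))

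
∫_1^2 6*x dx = 9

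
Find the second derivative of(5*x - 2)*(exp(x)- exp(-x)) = (5*x*exp(2*x) - 5*x + 8*exp(2*x) + 12)*exp(-x)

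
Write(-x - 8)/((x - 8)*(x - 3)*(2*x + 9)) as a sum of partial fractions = -14/(375*(2*x + 9)) + 11/(75*(x - 3)) - 16/(125*(x - 8))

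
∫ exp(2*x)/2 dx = exp(2*x)/4 + C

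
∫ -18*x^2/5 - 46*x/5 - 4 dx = -6*x^3/5 - 23*x^2/5 - 4*x + C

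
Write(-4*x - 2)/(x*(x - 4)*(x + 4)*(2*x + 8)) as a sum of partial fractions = 5/(256*(x + 4)) + 7/(32*(x + 4)^2) - 9/(256*(x - 4)) + 1/(64*x)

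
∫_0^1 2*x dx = 1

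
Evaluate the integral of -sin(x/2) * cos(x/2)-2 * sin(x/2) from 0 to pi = -5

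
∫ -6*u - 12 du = -3*u^2 - 12*u + C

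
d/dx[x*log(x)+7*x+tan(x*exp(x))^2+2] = 2*x*exp(x)*sin(x*exp(x))/cos(x*exp(x))^3 + 2*exp(x)*sin(x*exp(x))/cos(x*exp(x))^3 + log(x) + 8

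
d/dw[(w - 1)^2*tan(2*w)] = 2*w^2/cos(2*w)^2 + 2*w*tan(2*w) - 4*w/cos(2*w)^2 - 2*tan(2*w) + 2/cos(2*w)^2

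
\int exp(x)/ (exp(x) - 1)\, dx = log(exp(x) - 1) + C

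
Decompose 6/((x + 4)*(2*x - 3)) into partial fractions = 12/(11*(2*x - 3)) - 6/(11*(x + 4))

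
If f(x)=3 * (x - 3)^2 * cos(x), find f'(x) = -3*x^2*sin(x) + 18*x*sin(x) + 6*x*cos(x) - 27*sin(x) - 18*cos(x)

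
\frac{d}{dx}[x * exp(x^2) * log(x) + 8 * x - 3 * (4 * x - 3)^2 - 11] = 2*x^2*exp(x^2)*log(x) - 96*x + exp(x^2)*log(x) + exp(x^2) + 80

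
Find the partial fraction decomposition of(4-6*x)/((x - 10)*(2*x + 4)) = -2/(3*(x + 2)) - 7/(3*(x - 10))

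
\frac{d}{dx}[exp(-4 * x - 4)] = -4*exp(-4*x - 4)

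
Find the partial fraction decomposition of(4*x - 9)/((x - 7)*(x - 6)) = -15/(x - 6) + 19/(x - 7)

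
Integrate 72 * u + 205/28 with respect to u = 36*u^2 + 205*u/28 + C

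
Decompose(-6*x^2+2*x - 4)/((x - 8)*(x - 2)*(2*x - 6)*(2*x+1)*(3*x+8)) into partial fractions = -81/(3808*(3*x + 8)) + 4/(595*(2*x + 1)) - 1/(35*(x - 2)) + 26/(595*(x - 3)) - 31/(2720*(x - 8))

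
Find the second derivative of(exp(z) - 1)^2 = 4*exp(2*z) - 2*exp(z)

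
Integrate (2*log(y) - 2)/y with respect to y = (log(y) - 1)^2 + C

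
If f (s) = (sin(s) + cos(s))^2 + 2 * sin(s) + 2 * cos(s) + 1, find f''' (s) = -8*cos(2*s) - 2*sqrt(2)*cos(s + pi/4)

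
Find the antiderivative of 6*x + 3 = 3*x^2 + 3*x + C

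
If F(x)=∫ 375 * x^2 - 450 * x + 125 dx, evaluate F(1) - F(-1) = 500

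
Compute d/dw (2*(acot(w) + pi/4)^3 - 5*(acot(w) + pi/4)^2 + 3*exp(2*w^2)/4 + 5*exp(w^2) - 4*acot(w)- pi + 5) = (24*w^3*exp(2*w^2) + 80*w^3*exp(w^2) + 24*w*exp(2*w^2) + 80*w*exp(w^2) - 48*acot(w)^2 - 24*pi*acot(w) + 80*acot(w) - 3*pi^2 + 32 + 20*pi)/(8*w^2 + 8)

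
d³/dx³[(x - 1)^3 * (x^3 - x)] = 120*x^3 - 180*x^2 + 48*x + 12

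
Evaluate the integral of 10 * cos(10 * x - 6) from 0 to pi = 0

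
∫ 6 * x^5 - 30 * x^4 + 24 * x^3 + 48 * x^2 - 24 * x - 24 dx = x^6 - 6*x^5 + 6*x^4 + 16*x^3 - 12*x^2 - 24*x + C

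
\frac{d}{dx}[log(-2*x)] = 1/x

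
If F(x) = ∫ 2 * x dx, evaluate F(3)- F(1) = 8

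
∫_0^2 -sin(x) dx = -1 + cos(2)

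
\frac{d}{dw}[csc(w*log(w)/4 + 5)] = -(log(w) + 1)*cos(w*log(w)/4 + 5)/(4*sin(w*log(w)/4 + 5)^2)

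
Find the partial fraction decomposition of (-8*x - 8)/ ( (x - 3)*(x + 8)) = -56/(11*(x + 8)) - 32/(11*(x - 3))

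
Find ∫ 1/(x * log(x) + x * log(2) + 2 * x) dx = log(log(2*x) + 2) + C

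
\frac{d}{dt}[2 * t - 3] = 2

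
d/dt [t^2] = 2*t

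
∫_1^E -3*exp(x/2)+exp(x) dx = -(-3 + exp(1/2))^2 + (-3 + exp(E/2))^2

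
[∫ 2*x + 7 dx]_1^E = -14 + (2 + 2*E)*(E/2 + 3)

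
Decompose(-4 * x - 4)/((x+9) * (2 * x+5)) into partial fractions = 12/(13*(2*x + 5)) - 32/(13*(x + 9))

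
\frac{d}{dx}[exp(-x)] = -exp(-x)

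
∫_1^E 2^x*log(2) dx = -2 + 2^E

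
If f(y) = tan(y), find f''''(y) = 24*tan(y)^5 + 40*tan(y)^3 + 16*tan(y)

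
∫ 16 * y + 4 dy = 8*y^2 + 4*y + C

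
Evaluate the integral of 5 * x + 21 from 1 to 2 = 57/2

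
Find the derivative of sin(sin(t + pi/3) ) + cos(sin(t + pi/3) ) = sqrt(2)*cos(t + pi/3)*cos(sin(t)/2 + sqrt(3)*cos(t)/2 + pi/4)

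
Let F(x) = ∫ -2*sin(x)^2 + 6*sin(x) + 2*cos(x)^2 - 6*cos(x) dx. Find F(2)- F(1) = -(-3 + cos(1) + sin(1))^2 + (-3 + cos(2) + sin(2))^2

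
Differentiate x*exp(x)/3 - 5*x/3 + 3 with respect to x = x*exp(x)/3 + exp(x)/3 - 5/3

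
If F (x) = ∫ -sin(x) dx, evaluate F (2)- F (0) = -1 + cos(2)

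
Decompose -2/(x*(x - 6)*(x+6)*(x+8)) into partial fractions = 1/(112*(x + 8)) - 1/(72*(x + 6)) - 1/(504*(x - 6)) + 1/(144*x)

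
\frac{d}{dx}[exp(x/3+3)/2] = exp(x/3 + 3)/6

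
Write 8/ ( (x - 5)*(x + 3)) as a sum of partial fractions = -1/(x + 3) + 1/(x - 5)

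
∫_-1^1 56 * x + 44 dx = 88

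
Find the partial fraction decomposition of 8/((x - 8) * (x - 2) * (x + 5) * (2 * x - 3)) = 64/(169*(2*x - 3)) - 8/(1183*(x + 5)) - 4/(21*(x - 2)) + 4/(507*(x - 8))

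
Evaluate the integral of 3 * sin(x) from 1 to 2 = -3*cos(2) + 3*cos(1)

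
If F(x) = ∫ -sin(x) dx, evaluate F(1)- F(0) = -1 + cos(1)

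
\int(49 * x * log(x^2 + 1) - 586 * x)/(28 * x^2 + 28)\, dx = (49*log(x^2 + 1) - 1172)*log(x^2 + 1)/112 + C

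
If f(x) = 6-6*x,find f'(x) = -6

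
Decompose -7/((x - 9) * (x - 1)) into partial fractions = 7/(8*(x - 1)) - 7/(8*(x - 9))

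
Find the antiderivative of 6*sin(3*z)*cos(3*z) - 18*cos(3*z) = (sin(3*z) - 3)^2 + C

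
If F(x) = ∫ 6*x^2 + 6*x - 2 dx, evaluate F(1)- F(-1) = 0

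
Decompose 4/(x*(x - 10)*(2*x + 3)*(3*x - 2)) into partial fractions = -27/(182*(3*x - 2)) - 32/(897*(2*x + 3)) + 1/(1610*(x - 10)) + 1/(15*x)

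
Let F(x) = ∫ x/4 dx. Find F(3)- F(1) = 1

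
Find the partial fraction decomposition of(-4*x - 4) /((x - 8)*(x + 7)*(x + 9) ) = 16/(17*(x + 9)) - 4/(5*(x + 7)) - 12/(85*(x - 8))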